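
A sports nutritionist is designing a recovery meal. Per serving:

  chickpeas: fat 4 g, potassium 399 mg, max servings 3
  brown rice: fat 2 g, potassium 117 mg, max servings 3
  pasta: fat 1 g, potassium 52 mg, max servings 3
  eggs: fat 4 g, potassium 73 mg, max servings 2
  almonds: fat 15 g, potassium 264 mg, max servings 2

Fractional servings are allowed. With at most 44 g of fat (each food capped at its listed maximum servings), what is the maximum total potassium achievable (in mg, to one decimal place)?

2114.0 mg

Potassium per g fat: chickpeas 99.75, brown rice 58.5, pasta 52, eggs 18.25, almonds 17.6.
Take 3 servings of chickpeas: uses 12 g fat, +1197.0 mg potassium (running total 1197.0 mg).
Take 3 servings of brown rice: uses 6 g fat, +351.0 mg potassium (running total 1548.0 mg).
Take 3 servings of pasta: uses 3 g fat, +156.0 mg potassium (running total 1704.0 mg).
Take 2 servings of eggs: uses 8 g fat, +146.0 mg potassium (running total 1850.0 mg).
Take 1 serving of almonds: uses 15 g fat, +264.0 mg potassium (running total 2114.0 mg).
Filling greedily by potassium-per-g fat is optimal for one linear limit, giving 2114.0 mg.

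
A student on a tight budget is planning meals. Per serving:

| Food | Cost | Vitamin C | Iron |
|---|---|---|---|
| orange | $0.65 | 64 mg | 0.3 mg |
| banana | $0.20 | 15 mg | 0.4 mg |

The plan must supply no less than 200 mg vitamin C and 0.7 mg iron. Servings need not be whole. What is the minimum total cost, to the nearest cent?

$2.03

Compare the cost at each extreme point of the feasible region.
orange only: max(200/64, 0.7/0.3) = 3.125 servings → $2.03.
banana only: max(200/15, 0.7/0.4) = 13.33 servings → $2.67.
orange + banana: intersection lies outside the first quadrant.
The minimum over all feasible corners is $2.03.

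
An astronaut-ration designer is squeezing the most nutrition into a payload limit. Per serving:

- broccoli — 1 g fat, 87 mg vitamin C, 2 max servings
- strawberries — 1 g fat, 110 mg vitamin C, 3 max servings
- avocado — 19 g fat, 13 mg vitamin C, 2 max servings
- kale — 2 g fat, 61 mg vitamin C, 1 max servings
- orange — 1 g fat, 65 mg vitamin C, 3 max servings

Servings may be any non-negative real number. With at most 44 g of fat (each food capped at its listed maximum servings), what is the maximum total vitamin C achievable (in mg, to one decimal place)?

783.3 mg

Vitamin C per g fat: strawberries 110, broccoli 87, orange 65, kale 30.5, avocado 0.6842.
Take 3 servings of strawberries: uses 3 g fat, +330.0 mg vitamin C (running total 330.0 mg).
Take 2 servings of broccoli: uses 2 g fat, +174.0 mg vitamin C (running total 504.0 mg).
Take 3 servings of orange: uses 3 g fat, +195.0 mg vitamin C (running total 699.0 mg).
Take 1 serving of kale: uses 2 g fat, +61.0 mg vitamin C (running total 760.0 mg).
Take 1.789 servings of avocado: uses 34 g fat, +23.3 mg vitamin C (running total 783.3 mg).
Greedy by best ratio exhausts the fat allowance optimally: 783.3 mg.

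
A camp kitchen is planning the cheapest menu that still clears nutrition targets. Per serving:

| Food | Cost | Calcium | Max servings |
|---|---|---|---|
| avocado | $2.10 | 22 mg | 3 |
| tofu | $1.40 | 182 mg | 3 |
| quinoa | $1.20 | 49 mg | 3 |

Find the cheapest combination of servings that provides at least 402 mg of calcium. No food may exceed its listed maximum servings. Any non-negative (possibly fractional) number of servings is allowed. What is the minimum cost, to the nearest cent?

Cost per mg of calcium: tofu $0.0077, quinoa $0.0245, avocado $0.0955.
Take 2.209 servings of tofu: +402.0 mg calcium for $3.09 (total $3.09, still need 0.0 mg).
Greedy by cheapest-per-mg is optimal for a single linear constraint, so the minimum cost is $3.09.

$3.09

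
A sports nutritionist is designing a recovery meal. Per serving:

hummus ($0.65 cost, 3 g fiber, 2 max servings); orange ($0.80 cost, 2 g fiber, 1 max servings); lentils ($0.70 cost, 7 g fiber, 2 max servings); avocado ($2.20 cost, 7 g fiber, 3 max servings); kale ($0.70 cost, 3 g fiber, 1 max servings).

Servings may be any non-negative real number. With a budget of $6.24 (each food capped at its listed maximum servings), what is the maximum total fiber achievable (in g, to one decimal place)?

32.0 g

Fiber per dollar: lentils 10, hummus 4.615, kale 4.286, avocado 3.182, orange 2.5.
Take 2 servings of lentils: spends $1.40, +14.0 g fiber (running total 14.0 g).
Take 2 servings of hummus: spends $1.30, +6.0 g fiber (running total 20.0 g).
Take 1 serving of kale: spends $0.70, +3.0 g fiber (running total 23.0 g).
Take 1.291 servings of avocado: spends $2.84, +9.0 g fiber (running total 32.0 g).
Greedy by best ratio exhausts the cost allowance optimally: 32.0 g.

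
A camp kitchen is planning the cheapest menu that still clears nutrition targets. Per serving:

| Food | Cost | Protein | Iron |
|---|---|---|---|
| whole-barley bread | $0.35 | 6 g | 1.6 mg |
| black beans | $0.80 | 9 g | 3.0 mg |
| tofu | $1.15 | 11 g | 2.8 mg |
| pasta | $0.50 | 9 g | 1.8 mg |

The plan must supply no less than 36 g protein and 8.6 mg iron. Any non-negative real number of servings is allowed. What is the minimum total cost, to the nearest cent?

A basic optimal solution has at most two foods positive. Try each food alone and each pair with both targets met exactly.
whole-barley bread only: max(36/6, 8.6/1.6) = 6 servings → $2.10.
black beans only: max(36/9, 8.6/3.0) = 4 servings → $3.20.
tofu only: max(36/11, 8.6/2.8) = 3.273 servings → $3.76.
pasta only: max(36/9, 8.6/1.8) = 4.778 servings → $2.39.
whole-barley bread + black beans with both targets exact would need a negative amount; discard.
whole-barley bread + tofu: the both-tight solution has a negative serving — not a feasible corner.
whole-barley bread + pasta with both tight: 3.5 servings and 1.667 servings → $2.06.
black beans + tofu: intersection lies outside the first quadrant.
black beans + pasta with both tight: 1.167 servings and 2.833 servings → $2.35.
tofu + pasta with both tight: 2.333 servings and 1.148 servings → $3.26.
Cheapest feasible corner: $2.06.

$2.06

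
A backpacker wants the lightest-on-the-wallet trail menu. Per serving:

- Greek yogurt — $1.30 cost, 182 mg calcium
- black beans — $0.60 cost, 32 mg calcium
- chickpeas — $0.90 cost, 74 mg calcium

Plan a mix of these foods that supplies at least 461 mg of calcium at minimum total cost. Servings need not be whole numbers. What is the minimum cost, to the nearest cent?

Cost per mg of calcium: Greek yogurt $0.0071, chickpeas $0.0122, black beans $0.0187.
With no serving limits, use only Greek yogurt: 461 mg / 182 mg = 2.533 servings × $1.30 = $3.29.

$3.29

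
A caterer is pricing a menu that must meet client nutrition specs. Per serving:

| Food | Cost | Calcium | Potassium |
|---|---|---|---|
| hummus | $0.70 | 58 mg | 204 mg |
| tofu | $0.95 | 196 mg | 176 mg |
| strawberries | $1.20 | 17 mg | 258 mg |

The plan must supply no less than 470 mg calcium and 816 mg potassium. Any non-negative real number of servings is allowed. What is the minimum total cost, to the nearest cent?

$3.36

A basic optimal solution has at most two foods positive. Try each food alone and each pair with both targets met exactly.
hummus only: max(470/58, 816/204) = 8.103 servings → $5.67.
tofu only: max(470/196, 816/176) = 4.636 servings → $4.40.
strawberries only: max(470/17, 816/258) = 27.65 servings → $33.18.
hummus + tofu with both tight: 2.593 servings and 1.631 servings → $3.36.
hummus + strawberries: the both-tight solution has a negative serving — not a feasible corner.
tofu + strawberries with both tight: 2.257 servings and 1.623 servings → $4.09.
Cheapest feasible corner: $3.36.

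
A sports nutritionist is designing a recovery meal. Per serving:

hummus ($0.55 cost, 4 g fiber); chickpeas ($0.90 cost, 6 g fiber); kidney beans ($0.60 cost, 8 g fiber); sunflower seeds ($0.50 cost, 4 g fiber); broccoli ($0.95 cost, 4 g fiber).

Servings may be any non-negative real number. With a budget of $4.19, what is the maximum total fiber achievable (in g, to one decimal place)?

Fiber per dollar: kidney beans 13.33, sunflower seeds 8, hummus 7.273, chickpeas 6.667, broccoli 4.211.
With no serving limits, spend the whole cost allowance on kidney beans: $4.19 / $0.60 × 8 g = 55.9 g.

55.9 g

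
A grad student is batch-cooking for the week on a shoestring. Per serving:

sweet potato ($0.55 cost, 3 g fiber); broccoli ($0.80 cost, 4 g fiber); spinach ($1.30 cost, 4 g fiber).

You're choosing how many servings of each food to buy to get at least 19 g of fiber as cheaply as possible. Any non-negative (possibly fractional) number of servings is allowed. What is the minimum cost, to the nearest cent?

Cost per g of fiber: sweet potato $0.1833, broccoli $0.2000, spinach $0.3250.
With no serving limits, use only sweet potato: 19 g / 3 g = 6.333 servings × $0.55 = $3.48.

$3.48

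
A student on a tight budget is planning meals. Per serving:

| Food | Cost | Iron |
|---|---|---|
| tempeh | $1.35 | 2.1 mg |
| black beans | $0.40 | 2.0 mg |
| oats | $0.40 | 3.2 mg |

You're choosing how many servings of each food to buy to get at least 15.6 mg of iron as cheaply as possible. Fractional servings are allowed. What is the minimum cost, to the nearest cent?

$1.95

Cost per mg of iron: oats $0.1250, black beans $0.2000, tempeh $0.6429.
With no serving limits, use only oats: 15.6 mg / 3.2 mg = 4.875 servings × $0.40 = $1.95.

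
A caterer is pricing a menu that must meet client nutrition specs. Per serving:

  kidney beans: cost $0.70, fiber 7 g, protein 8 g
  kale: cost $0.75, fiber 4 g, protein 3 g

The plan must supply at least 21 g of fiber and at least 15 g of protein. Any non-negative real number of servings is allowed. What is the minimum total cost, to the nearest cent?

The cheapest plan sits at a corner of the feasible region — with two constraints it uses at most two foods.
kidney beans only: max(21/7, 15/8) = 3 servings → $2.10.
kale only: max(21/4, 15/3) = 5.25 servings → $3.94.
kidney beans + kale: intersection lies outside the first quadrant.
Cheapest feasible corner: $2.10.

$2.10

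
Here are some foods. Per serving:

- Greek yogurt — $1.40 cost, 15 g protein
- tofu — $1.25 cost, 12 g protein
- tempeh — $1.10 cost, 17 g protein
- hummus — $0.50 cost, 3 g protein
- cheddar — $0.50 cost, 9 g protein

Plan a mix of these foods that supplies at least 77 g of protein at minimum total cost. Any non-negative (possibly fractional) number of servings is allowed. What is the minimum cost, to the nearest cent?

Cost per g of protein: cheddar $0.0556, tempeh $0.0647, Greek yogurt $0.0933, tofu $0.1042, hummus $0.1667.
With no serving limits, use only cheddar: 77 g / 9 g = 8.556 servings × $0.50 = $4.28.

$4.28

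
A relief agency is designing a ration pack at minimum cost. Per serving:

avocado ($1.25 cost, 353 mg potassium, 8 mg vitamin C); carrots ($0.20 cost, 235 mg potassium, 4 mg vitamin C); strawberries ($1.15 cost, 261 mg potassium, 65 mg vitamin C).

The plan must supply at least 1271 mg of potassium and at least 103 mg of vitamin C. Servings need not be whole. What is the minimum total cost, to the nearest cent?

Two binding constraints pin down two serving amounts, so the optimal mix uses at most two foods. The candidates are each food alone (scaled to the tighter of potassium/vitamin C) and each pair with both constraints tight.
avocado only: max(1271/353, 103/8) = 12.88 servings → $16.09.
carrots only: max(1271/235, 103/4) = 25.75 servings → $5.15.
strawberries only: max(1271/261, 103/65) = 4.87 servings → $5.60.
avocado + carrots with both targets exact would need a negative amount; discard.
avocado + strawberries with both tight: 2.672 servings and 1.256 servings → $4.78.
carrots + strawberries with both tight: 3.916 servings and 1.344 servings → $2.33.
Cheapest feasible corner: $2.33.

$2.33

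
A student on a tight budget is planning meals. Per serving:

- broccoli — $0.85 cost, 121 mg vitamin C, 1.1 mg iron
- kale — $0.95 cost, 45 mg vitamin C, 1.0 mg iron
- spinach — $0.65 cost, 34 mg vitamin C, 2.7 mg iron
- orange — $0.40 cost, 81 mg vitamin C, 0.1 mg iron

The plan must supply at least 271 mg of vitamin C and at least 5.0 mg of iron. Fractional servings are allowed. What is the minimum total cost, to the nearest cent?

$2.18

broccoli only: max(271/121, 5.0/1.1) = 4.545 servings → $3.86.
kale only: max(271/45, 5.0/1.0) = 6.022 servings → $5.72.
spinach only: max(271/34, 5.0/2.7) = 7.971 servings → $5.18.
orange only: max(271/81, 5.0/0.1) = 50 servings → $20.00.
broccoli + kale with both tight: 0.6434 servings and 4.292 servings → $4.62.
broccoli + spinach with both tight: 1.942 servings and 1.061 servings → $2.34.
broccoli + orange with both targets exact would need a negative amount; discard.
kale + spinach with both targets exact would need a negative amount; discard.
kale + orange with both tight: 4.94 servings and 0.6013 servings → $4.93.
spinach + orange with both tight: 1.755 servings and 2.609 servings → $2.18.
So the least-cost plan costs $2.18.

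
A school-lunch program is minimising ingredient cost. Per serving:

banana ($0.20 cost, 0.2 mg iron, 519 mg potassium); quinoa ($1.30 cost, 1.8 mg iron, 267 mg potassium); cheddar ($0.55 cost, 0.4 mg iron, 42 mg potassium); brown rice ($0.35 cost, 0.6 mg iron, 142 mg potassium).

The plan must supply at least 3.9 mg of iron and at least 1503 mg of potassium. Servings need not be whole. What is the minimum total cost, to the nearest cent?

$2.38

An LP optimum is at a vertex; with two nutrient constraints at most two foods are used. Check each candidate.
banana only: max(3.9/0.2, 1503/519) = 19.5 servings → $3.90.
quinoa only: max(3.9/1.8, 1503/267) = 5.629 servings → $7.32.
cheddar only: max(3.9/0.4, 1503/42) = 35.79 servings → $19.68.
brown rice only: max(3.9/0.6, 1503/142) = 10.58 servings → $3.70.
banana + quinoa with both tight: 1.889 servings and 1.957 servings → $2.92.
banana + cheddar with both tight: 2.196 servings and 8.652 servings → $5.20.
banana + brown rice with both tight: 1.23 servings and 6.09 servings → $2.38.
quinoa + cheddar: intersection lies outside the first quadrant.
quinoa + brown rice: the both-tight solution has a negative serving — not a feasible corner.
cheddar + brown rice: intersection lies outside the first quadrant.
So the least-cost plan costs $2.38.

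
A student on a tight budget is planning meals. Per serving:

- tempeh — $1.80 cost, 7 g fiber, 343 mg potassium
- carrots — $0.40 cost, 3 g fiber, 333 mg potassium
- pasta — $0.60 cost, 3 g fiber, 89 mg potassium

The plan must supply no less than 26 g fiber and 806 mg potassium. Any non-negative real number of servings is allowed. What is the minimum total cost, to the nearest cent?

The cheapest plan sits at a corner of the feasible region — with two constraints it uses at most two foods.
tempeh only: max(26/7, 806/343) = 3.714 servings → $6.69.
carrots only: max(26/3, 806/333) = 8.667 servings → $3.47.
pasta only: max(26/3, 806/89) = 9.056 servings → $5.43.
tempeh + carrots: the both-tight solution has a negative serving — not a feasible corner.
tempeh + pasta with both tight: 0.2562 servings and 8.069 servings → $5.30.
carrots + pasta with both tight: 0.1421 servings and 8.525 servings → $5.17.
So the least-cost plan costs $3.47.

$3.47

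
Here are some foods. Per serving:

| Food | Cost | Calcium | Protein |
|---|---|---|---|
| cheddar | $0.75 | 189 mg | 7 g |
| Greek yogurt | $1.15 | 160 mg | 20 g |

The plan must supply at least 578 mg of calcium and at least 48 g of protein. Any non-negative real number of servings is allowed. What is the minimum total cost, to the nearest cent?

cheddar only: max(578/189, 48/7) = 6.857 servings → $5.14.
Greek yogurt only: max(578/160, 48/20) = 3.612 servings → $4.15.
cheddar + Greek yogurt with both tight: 1.459 servings and 1.889 servings → $3.27.
So the least-cost plan costs $3.27.

$3.27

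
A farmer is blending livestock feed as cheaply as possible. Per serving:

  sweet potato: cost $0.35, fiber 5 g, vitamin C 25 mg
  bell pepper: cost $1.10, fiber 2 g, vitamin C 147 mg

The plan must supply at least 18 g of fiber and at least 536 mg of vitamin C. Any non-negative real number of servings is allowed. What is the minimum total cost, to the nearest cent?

$4.39

Minimising a linear cost over {fiber ≥ 18, vitamin C ≥ 536, servings ≥ 0} — the optimum is at a vertex, using one or two foods.
sweet potato only: max(18/5, 536/25) = 21.44 servings → $7.50.
bell pepper only: max(18/2, 536/147) = 9 servings → $9.90.
sweet potato + bell pepper with both tight: 2.298 servings and 3.255 servings → $4.39.
The minimum over all feasible corners is $4.39.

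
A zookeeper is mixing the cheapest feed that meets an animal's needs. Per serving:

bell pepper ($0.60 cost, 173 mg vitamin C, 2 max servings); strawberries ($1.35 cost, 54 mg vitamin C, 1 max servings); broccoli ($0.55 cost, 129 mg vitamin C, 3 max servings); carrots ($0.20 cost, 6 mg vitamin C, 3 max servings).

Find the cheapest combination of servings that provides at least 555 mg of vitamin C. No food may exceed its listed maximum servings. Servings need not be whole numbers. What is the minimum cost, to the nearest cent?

Cost per mg of vitamin C: bell pepper $0.0035, broccoli $0.0043, strawberries $0.0250, carrots $0.0333.
Take 2 servings of bell pepper: +346.0 mg vitamin C for $1.20 (total $1.20, still need 209.0 mg).
Take 1.62 servings of broccoli: +209.0 mg vitamin C for $0.89 (total $2.09, still need 0.0 mg).
Greedy by cheapest-per-mg is optimal for a single linear constraint, so the minimum cost is $2.09.

$2.09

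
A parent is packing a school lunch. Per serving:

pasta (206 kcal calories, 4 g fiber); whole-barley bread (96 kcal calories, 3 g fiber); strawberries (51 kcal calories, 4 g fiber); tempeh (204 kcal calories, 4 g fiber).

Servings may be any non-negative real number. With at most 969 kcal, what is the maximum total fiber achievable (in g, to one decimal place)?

Fiber per kcal: strawberries 0.07843, whole-barley bread 0.03125, tempeh 0.01961, pasta 0.01942.
With no serving limits, spend the whole calories allowance on strawberries: 969 kcal / 51 kcal × 4 g = 76.0 g.

76.0 g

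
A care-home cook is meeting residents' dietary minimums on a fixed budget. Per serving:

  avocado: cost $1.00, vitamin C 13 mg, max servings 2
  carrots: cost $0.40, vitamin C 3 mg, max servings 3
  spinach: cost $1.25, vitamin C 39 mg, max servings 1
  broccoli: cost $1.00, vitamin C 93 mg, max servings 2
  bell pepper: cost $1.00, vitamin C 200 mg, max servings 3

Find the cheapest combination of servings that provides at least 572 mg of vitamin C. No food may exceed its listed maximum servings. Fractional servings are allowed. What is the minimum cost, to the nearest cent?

$2.86

Cost per mg of vitamin C: bell pepper $0.0050, broccoli $0.0108, spinach $0.0321, avocado $0.0769, carrots $0.1333.
Take 2.86 servings of bell pepper: +572.0 mg vitamin C for $2.86 (total $2.86, still need 0.0 mg).
Greedy by cheapest-per-mg is optimal for a single linear constraint, so the minimum cost is $2.86.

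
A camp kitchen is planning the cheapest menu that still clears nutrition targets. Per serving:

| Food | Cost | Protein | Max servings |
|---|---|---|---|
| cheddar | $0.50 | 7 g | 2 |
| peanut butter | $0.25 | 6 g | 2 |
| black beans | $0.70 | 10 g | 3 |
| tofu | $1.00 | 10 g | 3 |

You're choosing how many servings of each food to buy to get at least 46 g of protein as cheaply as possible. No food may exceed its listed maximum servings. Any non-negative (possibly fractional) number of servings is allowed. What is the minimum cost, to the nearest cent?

$2.89

Cost per g of protein: peanut butter $0.0417, black beans $0.0700, cheddar $0.0714, tofu $0.1000.
Take 2 servings of peanut butter: +12.0 g protein for $0.50 (total $0.50, still need 34.0 g).
Take 3 servings of black beans: +30.0 g protein for $2.10 (total $2.60, still need 4.0 g).
Take 0.5714 servings of cheddar: +4.0 g protein for $0.29 (total $2.89, still need 0.0 g).
Greedy by cheapest-per-g is optimal for a single linear constraint, so the minimum cost is $2.89.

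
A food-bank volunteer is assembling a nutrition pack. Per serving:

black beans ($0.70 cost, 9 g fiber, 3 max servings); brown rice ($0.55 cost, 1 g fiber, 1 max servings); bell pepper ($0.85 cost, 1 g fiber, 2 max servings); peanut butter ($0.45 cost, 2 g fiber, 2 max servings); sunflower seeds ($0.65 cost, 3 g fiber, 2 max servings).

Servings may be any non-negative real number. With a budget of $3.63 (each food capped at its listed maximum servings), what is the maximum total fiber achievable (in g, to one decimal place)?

Fiber per dollar: black beans 12.86, sunflower seeds 4.615, peanut butter 4.444, brown rice 1.818, bell pepper 1.176.
Take 3 servings of black beans: spends $2.10, +27.0 g fiber (running total 27.0 g).
Take 2 servings of sunflower seeds: spends $1.30, +6.0 g fiber (running total 33.0 g).
Take 0.5111 servings of peanut butter: spends $0.23, +1.0 g fiber (running total 34.0 g).
Greedy by best ratio exhausts the cost allowance optimally: 34.0 g.

34.0 g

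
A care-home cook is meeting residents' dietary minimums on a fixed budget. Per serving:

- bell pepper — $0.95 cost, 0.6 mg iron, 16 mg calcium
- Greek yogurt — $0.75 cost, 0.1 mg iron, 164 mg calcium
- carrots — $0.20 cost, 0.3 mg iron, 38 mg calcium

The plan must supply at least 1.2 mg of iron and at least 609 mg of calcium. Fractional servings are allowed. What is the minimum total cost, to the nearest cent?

Check every corner: each single food scaled to meet both minima, and each pair solved so both constraints bind.
bell pepper only: max(1.2/0.6, 609/16) = 38.06 servings → $36.16.
Greek yogurt only: max(1.2/0.1, 609/164) = 12 servings → $9.00.
carrots only: max(1.2/0.3, 609/38) = 16.03 servings → $3.21.
bell pepper + Greek yogurt with both tight: 1.404 servings and 3.576 servings → $4.02.
bell pepper + carrots with both targets exact would need a negative amount; discard.
Greek yogurt + carrots with both tight: 3.02 servings and 2.993 servings → $2.86.
The minimum over all feasible corners is $2.86.

$2.86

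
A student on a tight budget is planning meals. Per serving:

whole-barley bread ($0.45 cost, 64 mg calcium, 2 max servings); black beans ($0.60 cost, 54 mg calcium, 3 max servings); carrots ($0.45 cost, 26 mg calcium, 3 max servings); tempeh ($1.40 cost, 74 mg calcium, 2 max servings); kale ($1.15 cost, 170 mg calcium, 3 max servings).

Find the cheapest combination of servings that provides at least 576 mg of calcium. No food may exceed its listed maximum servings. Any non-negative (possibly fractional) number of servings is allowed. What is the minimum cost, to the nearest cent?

$3.91

Cost per mg of calcium: kale $0.0068, whole-barley bread $0.0070, black beans $0.0111, carrots $0.0173, tempeh $0.0189.
Take 3 servings of kale: +510.0 mg calcium for $3.45 (total $3.45, still need 66.0 mg).
Take 1.031 servings of whole-barley bread: +66.0 mg calcium for $0.46 (total $3.91, still need 0.0 mg).
Filling from the cheapest source first is optimal under one linear minimum: $3.91.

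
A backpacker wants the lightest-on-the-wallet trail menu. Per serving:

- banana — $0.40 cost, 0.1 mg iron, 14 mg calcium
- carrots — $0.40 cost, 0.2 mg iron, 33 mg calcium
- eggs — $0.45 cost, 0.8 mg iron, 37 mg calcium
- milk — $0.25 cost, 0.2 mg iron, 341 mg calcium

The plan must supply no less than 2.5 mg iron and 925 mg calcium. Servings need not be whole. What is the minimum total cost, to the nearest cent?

This is a tiny linear program; its minimum lies at a vertex of the feasible set. List the vertices and price them.
banana only: max(2.5/0.1, 925/14) = 66.07 servings → $26.43.
carrots only: max(2.5/0.2, 925/33) = 28.03 servings → $11.21.
eggs only: max(2.5/0.8, 925/37) = 25 servings → $11.25.
milk only: max(2.5/0.2, 925/341) = 12.5 servings → $3.12.
banana + carrots with both targets exact would need a negative amount; discard.
banana + eggs: intersection lies outside the first quadrant.
banana + milk with both tight: 21.33 servings and 1.837 servings → $8.99.
carrots + eggs: intersection lies outside the first quadrant.
carrots + milk with both tight: 10.84 servings and 1.664 servings → $4.75.
eggs + milk with both tight: 2.515 servings and 2.44 servings → $1.74.
So the least-cost plan costs $1.74.

$1.74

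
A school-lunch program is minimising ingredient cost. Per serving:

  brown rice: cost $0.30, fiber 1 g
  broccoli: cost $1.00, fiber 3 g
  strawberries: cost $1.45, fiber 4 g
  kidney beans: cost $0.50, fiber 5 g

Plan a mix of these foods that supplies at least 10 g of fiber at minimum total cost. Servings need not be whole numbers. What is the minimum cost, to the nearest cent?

Cost per g of fiber: kidney beans $0.1000, brown rice $0.3000, broccoli $0.3333, strawberries $0.3625.
With no serving limits, use only kidney beans: 10 g / 5 g = 2 servings × $0.50 = $1.00.

$1.00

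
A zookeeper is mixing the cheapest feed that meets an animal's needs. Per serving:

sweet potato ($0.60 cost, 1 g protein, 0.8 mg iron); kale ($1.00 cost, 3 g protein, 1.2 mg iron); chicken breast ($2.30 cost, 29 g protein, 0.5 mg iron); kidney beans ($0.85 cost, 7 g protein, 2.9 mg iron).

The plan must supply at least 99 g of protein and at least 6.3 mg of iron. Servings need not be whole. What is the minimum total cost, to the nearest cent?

Compare the cost at each extreme point of the feasible region.
sweet potato only: max(99/1, 6.3/0.8) = 99 servings → $59.40.
kale only: max(99/3, 6.3/1.2) = 33 servings → $33.00.
chicken breast only: max(99/29, 6.3/0.5) = 12.6 servings → $28.98.
kidney beans only: max(99/7, 6.3/2.9) = 14.14 servings → $12.02.
sweet potato + kale: intersection lies outside the first quadrant.
sweet potato + chicken breast with both tight: 5.868 servings and 3.211 servings → $10.91.
sweet potato + kidney beans: intersection lies outside the first quadrant.
kale + chicken breast with both tight: 4 servings and 3 servings → $10.90.
kale + kidney beans: intersection lies outside the first quadrant.
chicken breast + kidney beans with both tight: 3.015 servings and 1.653 servings → $8.34.
Cheapest feasible corner: $8.34.

$8.34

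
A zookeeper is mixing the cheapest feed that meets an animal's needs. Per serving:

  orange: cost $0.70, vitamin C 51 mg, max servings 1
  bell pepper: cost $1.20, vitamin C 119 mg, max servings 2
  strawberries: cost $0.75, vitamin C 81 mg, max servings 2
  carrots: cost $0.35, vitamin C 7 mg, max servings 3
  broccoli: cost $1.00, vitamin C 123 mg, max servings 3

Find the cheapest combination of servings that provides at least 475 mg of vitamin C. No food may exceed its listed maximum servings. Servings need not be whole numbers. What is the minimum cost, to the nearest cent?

Cost per mg of vitamin C: broccoli $0.0081, strawberries $0.0093, bell pepper $0.0101, orange $0.0137, carrots $0.0500.
Take 3 servings of broccoli: +369.0 mg vitamin C for $3.00 (total $3.00, still need 106.0 mg).
Take 1.309 servings of strawberries: +106.0 mg vitamin C for $0.98 (total $3.98, still need 0.0 mg).
Greedy by cheapest-per-mg is optimal for a single linear constraint, so the minimum cost is $3.98.

$3.98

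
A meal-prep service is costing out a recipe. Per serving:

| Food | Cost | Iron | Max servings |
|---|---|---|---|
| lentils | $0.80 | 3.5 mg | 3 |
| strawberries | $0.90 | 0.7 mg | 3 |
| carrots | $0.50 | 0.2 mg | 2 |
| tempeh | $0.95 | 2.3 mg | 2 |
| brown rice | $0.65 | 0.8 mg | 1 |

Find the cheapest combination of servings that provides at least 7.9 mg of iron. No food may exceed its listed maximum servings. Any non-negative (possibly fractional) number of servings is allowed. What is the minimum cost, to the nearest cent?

$1.81

Cost per mg of iron: lentils $0.2286, tempeh $0.4130, brown rice $0.8125, strawberries $1.2857, carrots $2.5000.
Take 2.257 servings of lentils: +7.9 mg iron for $1.81 (total $1.81, still need 0.0 mg).
Filling from the cheapest source first is optimal under one linear minimum: $1.81.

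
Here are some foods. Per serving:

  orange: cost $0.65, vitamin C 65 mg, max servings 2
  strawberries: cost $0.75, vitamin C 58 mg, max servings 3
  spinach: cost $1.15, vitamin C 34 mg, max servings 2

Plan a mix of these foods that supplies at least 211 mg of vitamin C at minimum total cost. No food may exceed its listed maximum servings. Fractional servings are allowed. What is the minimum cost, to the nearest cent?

$2.35

Cost per mg of vitamin C: orange $0.0100, strawberries $0.0129, spinach $0.0338.
Take 2 servings of orange: +130.0 mg vitamin C for $1.30 (total $1.30, still need 81.0 mg).
Take 1.397 servings of strawberries: +81.0 mg vitamin C for $1.05 (total $2.35, still need 0.0 mg).
Filling from the cheapest source first is optimal under one linear minimum: $2.35.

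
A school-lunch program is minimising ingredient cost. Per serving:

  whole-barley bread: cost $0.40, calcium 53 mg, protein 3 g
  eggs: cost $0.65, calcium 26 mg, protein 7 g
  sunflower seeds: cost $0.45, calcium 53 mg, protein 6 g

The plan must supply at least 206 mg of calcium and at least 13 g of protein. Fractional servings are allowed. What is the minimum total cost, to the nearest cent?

$1.58

Minimising a linear cost over {calcium ≥ 206, protein ≥ 13, servings ≥ 0} — the optimum is at a vertex, using one or two foods.
whole-barley bread only: max(206/53, 13/3) = 4.333 servings → $1.73.
eggs only: max(206/26, 13/7) = 7.923 servings → $5.15.
sunflower seeds only: max(206/53, 13/6) = 3.887 servings → $1.75.
whole-barley bread + eggs with both tight: 3.768 servings and 0.2423 servings → $1.66.
whole-barley bread + sunflower seeds with both tight: 3.44 servings and 0.4465 servings → $1.58.
eggs + sunflower seeds: the both-tight solution has a negative serving — not a feasible corner.
So the least-cost plan costs $1.58.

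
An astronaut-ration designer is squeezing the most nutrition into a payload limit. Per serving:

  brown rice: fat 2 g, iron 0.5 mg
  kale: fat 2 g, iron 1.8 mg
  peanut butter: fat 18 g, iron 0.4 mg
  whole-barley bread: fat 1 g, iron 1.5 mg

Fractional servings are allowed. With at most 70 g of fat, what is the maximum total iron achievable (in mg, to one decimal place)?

Iron per g fat: whole-barley bread 1.5, kale 0.9, brown rice 0.25, peanut butter 0.02222.
With no serving limits, spend the whole fat allowance on whole-barley bread: 70 g / 1 g × 1.5 mg = 105.0 mg.

105.0 mg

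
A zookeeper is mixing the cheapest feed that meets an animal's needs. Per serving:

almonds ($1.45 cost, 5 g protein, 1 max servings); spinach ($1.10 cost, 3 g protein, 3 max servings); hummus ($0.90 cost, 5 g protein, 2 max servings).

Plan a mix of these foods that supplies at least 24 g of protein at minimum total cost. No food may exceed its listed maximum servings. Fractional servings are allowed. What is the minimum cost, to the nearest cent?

Cost per g of protein: hummus $0.1800, almonds $0.2900, spinach $0.3667.
Take 2 servings of hummus: +10.0 g protein for $1.80 (total $1.80, still need 14.0 g).
Take 1 serving of almonds: +5.0 g protein for $1.45 (total $3.25, still need 9.0 g).
Take 3 servings of spinach: +9.0 g protein for $3.30 (total $6.55, still need 0.0 g).
Filling from the cheapest source first is optimal under one linear minimum: $6.55.

$6.55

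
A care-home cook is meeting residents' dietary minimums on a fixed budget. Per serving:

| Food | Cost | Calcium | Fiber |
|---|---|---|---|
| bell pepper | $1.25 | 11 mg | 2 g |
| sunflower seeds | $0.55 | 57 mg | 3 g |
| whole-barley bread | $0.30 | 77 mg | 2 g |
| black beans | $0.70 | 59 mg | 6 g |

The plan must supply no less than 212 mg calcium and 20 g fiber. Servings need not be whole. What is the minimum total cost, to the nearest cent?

$2.35

The cheapest plan sits at a corner of the feasible region — with two constraints it uses at most two foods.
bell pepper only: max(212/11, 20/2) = 19.27 servings → $24.09.
sunflower seeds only: max(212/57, 20/3) = 6.667 servings → $3.67.
whole-barley bread only: max(212/77, 20/2) = 10 servings → $3.00.
black beans only: max(212/59, 20/6) = 3.593 servings → $2.52.
bell pepper + sunflower seeds with both tight: 6.222 servings and 2.519 servings → $9.16.
bell pepper + whole-barley bread with both tight: 8.455 servings and 1.545 servings → $11.03.
bell pepper + black beans: intersection lies outside the first quadrant.
sunflower seeds + whole-barley bread: intersection lies outside the first quadrant.
sunflower seeds + black beans with both tight: 0.5576 servings and 3.055 servings → $2.44.
whole-barley bread + black beans with both tight: 0.2674 servings and 3.244 servings → $2.35.
The minimum over all feasible corners is $2.35.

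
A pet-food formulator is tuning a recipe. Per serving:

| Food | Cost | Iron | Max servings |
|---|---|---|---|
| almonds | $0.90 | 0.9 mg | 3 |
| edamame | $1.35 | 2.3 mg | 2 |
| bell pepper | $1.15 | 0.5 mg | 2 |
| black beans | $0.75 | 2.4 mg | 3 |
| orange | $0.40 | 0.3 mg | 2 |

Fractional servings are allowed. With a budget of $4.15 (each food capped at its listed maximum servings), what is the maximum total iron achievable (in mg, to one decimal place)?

10.4 mg

Iron per dollar: black beans 3.2, edamame 1.704, almonds 1, orange 0.75, bell pepper 0.4348.
Take 3 servings of black beans: spends $2.25, +7.2 mg iron (running total 7.2 mg).
Take 1.407 servings of edamame: spends $1.90, +3.2 mg iron (running total 10.4 mg).
Filling greedily by iron-per-dollar is optimal for one linear limit, giving 10.4 mg.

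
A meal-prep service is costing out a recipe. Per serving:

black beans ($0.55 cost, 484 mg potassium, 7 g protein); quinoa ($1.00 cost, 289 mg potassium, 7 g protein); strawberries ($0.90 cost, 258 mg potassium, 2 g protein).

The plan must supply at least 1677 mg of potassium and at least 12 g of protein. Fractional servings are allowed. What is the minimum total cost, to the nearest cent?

$1.91

This is a tiny linear program; its minimum lies at a vertex of the feasible set. List the vertices and price them.
black beans only: max(1677/484, 12/7) = 3.465 servings → $1.91.
quinoa only: max(1677/289, 12/7) = 5.803 servings → $5.80.
strawberries only: max(1677/258, 12/2) = 6.5 servings → $5.85.
black beans + quinoa: intersection lies outside the first quadrant.
black beans + strawberries with both targets exact would need a negative amount; discard.
quinoa + strawberries: intersection lies outside the first quadrant.
The minimum over all feasible corners is $1.91.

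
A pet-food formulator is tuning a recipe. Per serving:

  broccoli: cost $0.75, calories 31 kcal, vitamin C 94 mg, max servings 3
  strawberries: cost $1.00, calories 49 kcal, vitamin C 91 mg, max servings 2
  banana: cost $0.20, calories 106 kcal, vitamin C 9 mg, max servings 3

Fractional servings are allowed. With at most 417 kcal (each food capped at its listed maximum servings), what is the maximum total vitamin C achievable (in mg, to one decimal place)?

483.2 mg

Vitamin C per kcal: broccoli 3.032, strawberries 1.857, banana 0.08491.
Take 3 servings of broccoli: uses 93 kcal, +282.0 mg vitamin C (running total 282.0 mg).
Take 2 servings of strawberries: uses 98 kcal, +182.0 mg vitamin C (running total 464.0 mg).
Take 2.132 servings of banana: uses 226 kcal, +19.2 mg vitamin C (running total 483.2 mg).
Filling greedily by vitamin C-per-kcal is optimal for one linear limit, giving 483.2 mg.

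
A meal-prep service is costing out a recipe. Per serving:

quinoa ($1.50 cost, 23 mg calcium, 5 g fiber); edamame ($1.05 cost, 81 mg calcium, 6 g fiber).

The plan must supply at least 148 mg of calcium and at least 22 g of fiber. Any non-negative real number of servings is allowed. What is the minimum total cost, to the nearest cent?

$3.85

Two binding constraints pin down two serving amounts, so the optimal mix uses at most two foods. The candidates are each food alone (scaled to the tighter of calcium/fiber) and each pair with both constraints tight.
quinoa only: max(148/23, 22/5) = 6.435 servings → $9.65.
edamame only: max(148/81, 22/6) = 3.667 servings → $3.85.
quinoa + edamame with both tight: 3.348 servings and 0.8764 servings → $5.94.
Cheapest feasible corner: $3.85.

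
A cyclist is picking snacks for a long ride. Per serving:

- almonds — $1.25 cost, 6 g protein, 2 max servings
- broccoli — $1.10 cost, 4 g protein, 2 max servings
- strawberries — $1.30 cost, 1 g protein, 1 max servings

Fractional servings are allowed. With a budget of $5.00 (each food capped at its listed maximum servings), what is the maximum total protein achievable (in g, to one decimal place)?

20.2 g

Protein per dollar: almonds 4.8, broccoli 3.636, strawberries 0.7692.
Take 2 servings of almonds: spends $2.50, +12.0 g protein (running total 12.0 g).
Take 2 servings of broccoli: spends $2.20, +8.0 g protein (running total 20.0 g).
Take 0.2308 servings of strawberries: spends $0.30, +0.2 g protein (running total 20.2 g).
Filling greedily by protein-per-dollar is optimal for one linear limit, giving 20.2 g.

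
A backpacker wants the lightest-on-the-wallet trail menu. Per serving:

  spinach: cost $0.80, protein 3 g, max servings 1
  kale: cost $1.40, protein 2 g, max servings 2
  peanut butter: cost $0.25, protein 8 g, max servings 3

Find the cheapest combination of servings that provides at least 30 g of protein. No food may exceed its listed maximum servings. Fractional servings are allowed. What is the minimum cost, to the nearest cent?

Cost per g of protein: peanut butter $0.0312, spinach $0.2667, kale $0.7000.
Take 3 servings of peanut butter: +24.0 g protein for $0.75 (total $0.75, still need 6.0 g).
Take 1 serving of spinach: +3.0 g protein for $0.80 (total $1.55, still need 3.0 g).
Take 1.5 servings of kale: +3.0 g protein for $2.10 (total $3.65, still need 0.0 g).
Greedy by cheapest-per-g is optimal for a single linear constraint, so the minimum cost is $3.65.

$3.65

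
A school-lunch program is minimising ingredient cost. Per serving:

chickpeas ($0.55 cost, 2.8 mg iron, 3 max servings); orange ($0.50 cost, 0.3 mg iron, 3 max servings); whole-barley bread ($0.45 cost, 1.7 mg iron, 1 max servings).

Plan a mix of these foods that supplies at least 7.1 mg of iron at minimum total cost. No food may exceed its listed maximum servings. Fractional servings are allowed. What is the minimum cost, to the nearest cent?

Cost per mg of iron: chickpeas $0.1964, whole-barley bread $0.2647, orange $1.6667.
Take 2.536 servings of chickpeas: +7.1 mg iron for $1.39 (total $1.39, still need 0.0 mg).
Filling from the cheapest source first is optimal under one linear minimum: $1.39.

$1.39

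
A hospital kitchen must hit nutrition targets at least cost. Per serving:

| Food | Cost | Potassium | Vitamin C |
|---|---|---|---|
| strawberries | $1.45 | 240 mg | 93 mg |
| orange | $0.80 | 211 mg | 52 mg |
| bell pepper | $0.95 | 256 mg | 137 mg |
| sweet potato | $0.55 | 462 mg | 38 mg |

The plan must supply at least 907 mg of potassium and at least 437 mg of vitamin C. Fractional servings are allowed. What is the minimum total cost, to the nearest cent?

strawberries only: max(907/240, 437/93) = 4.699 servings → $6.81.
orange only: max(907/211, 437/52) = 8.404 servings → $6.72.
bell pepper only: max(907/256, 437/137) = 3.543 servings → $3.37.
sweet potato only: max(907/462, 437/38) = 11.5 servings → $6.33.
strawberries + orange: intersection lies outside the first quadrant.
strawberries + bell pepper with both tight: 1.365 servings and 2.263 servings → $4.13.
strawberries + sweet potato: the both-tight solution has a negative serving — not a feasible corner.
orange + bell pepper with both tight: 0.7943 servings and 2.888 servings → $3.38.
orange + sweet potato with both targets exact would need a negative amount; discard.
bell pepper + sweet potato with both tight: 3.126 servings and 0.2312 servings → $3.10.
Cheapest feasible corner: $3.10.

$3.10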